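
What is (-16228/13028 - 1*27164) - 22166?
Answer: -160671867/3257 ≈ -49331.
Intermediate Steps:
(-16228/13028 - 1*27164) - 22166 = (-16228*1/13028 - 27164) - 22166 = (-4057/3257 - 27164) - 22166 = -88477205/3257 - 22166 = -160671867/3257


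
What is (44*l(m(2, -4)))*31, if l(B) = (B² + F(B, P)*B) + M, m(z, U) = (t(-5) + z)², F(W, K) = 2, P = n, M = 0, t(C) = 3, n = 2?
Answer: 920700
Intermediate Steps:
P = 2
m(z, U) = (3 + z)²
l(B) = B² + 2*B (l(B) = (B² + 2*B) + 0 = B² + 2*B)
(44*l(m(2, -4)))*31 = (44*((3 + 2)²*(2 + (3 + 2)²)))*31 = (44*(5²*(2 + 5²)))*31 = (44*(25*(2 + 25)))*31 = (44*(25*27))*31 = (44*675)*31 = 29700*31 = 920700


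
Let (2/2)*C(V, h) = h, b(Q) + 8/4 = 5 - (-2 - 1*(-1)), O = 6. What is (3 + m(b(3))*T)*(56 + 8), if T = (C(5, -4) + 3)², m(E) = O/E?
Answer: 288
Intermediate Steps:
b(Q) = 4 (b(Q) = -2 + (5 - (-2 - 1*(-1))) = -2 + (5 - (-2 + 1)) = -2 + (5 - 1*(-1)) = -2 + (5 + 1) = -2 + 6 = 4)
m(E) = 6/E
C(V, h) = h
T = 1 (T = (-4 + 3)² = (-1)² = 1)
(3 + m(b(3))*T)*(56 + 8) = (3 + (6/4)*1)*(56 + 8) = (3 + (6*(¼))*1)*64 = (3 + (3/2)*1)*64 = (3 + 3/2)*64 = (9/2)*64 = 288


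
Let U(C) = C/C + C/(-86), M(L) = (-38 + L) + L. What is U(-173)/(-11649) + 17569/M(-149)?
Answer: -977830955/18700528 ≈ -52.289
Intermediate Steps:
M(L) = -38 + 2*L
U(C) = 1 - C/86 (U(C) = 1 + C*(-1/86) = 1 - C/86)
U(-173)/(-11649) + 17569/M(-149) = (1 - 1/86*(-173))/(-11649) + 17569/(-38 + 2*(-149)) = (1 + 173/86)*(-1/11649) + 17569/(-38 - 298) = (259/86)*(-1/11649) + 17569/(-336) = -259/1001814 + 17569*(-1/336) = -259/1001814 - 17569/336 = -977830955/18700528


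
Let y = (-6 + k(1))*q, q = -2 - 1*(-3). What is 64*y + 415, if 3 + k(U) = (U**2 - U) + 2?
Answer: -33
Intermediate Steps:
q = 1 (q = -2 + 3 = 1)
k(U) = -1 + U**2 - U (k(U) = -3 + ((U**2 - U) + 2) = -3 + (2 + U**2 - U) = -1 + U**2 - U)
y = -7 (y = (-6 + (-1 + 1**2 - 1*1))*1 = (-6 + (-1 + 1 - 1))*1 = (-6 - 1)*1 = -7*1 = -7)
64*y + 415 = 64*(-7) + 415 = -448 + 415 = -33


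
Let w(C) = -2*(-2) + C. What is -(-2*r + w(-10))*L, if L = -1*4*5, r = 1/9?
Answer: -1120/9 ≈ -124.44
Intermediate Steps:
r = ⅑ ≈ 0.11111
w(C) = 4 + C
L = -20 (L = -4*5 = -20)
-(-2*r + w(-10))*L = -(-2*⅑ + (4 - 10))*(-20) = -(-2/9 - 6)*(-20) = -(-56)*(-20)/9 = -1*1120/9 = -1120/9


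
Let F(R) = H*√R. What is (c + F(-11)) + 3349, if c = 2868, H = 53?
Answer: 6217 + 53*I*√11 ≈ 6217.0 + 175.78*I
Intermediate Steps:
F(R) = 53*√R
(c + F(-11)) + 3349 = (2868 + 53*√(-11)) + 3349 = (2868 + 53*(I*√11)) + 3349 = (2868 + 53*I*√11) + 3349 = 6217 + 53*I*√11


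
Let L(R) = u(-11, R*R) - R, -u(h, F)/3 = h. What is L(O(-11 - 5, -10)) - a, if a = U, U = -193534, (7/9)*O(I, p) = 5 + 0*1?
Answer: 1354924/7 ≈ 1.9356e+5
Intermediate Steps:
u(h, F) = -3*h
O(I, p) = 45/7 (O(I, p) = 9*(5 + 0*1)/7 = 9*(5 + 0)/7 = (9/7)*5 = 45/7)
L(R) = 33 - R (L(R) = -3*(-11) - R = 33 - R)
a = -193534
L(O(-11 - 5, -10)) - a = (33 - 1*45/7) - 1*(-193534) = (33 - 45/7) + 193534 = 186/7 + 193534 = 1354924/7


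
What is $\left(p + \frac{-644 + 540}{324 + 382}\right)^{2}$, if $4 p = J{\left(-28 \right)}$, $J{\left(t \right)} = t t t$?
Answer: $\frac{3753193283856}{124609} \approx 3.012 \cdot 10^{7}$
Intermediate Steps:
$J{\left(t \right)} = t^{3}$ ($J{\left(t \right)} = t^{2} t = t^{3}$)
$p = -5488$ ($p = \frac{\left(-28\right)^{3}}{4} = \frac{1}{4} \left(-21952\right) = -5488$)
$\left(p + \frac{-644 + 540}{324 + 382}\right)^{2} = \left(-5488 + \frac{-644 + 540}{324 + 382}\right)^{2} = \left(-5488 - \frac{104}{706}\right)^{2} = \left(-5488 - \frac{52}{353}\right)^{2} = \left(- \frac{1937316}{353}\right)^{2} = \frac{3753193283856}{124609}$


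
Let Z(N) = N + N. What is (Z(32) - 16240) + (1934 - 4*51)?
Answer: -14446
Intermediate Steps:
Z(N) = 2*N
(Z(32) - 16240) + (1934 - 4*51) = (2*32 - 16240) + (1934 - 4*51) = (64 - 16240) + (1934 - 1*204) = -16176 + (1934 - 204) = -16176 + 1730 = -14446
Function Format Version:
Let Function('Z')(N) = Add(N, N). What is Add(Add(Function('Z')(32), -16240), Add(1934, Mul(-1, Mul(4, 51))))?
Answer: -14446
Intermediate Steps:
Function('Z')(N) = Mul(2, N)
Add(Add(Function('Z')(32), -16240), Add(1934, Mul(-1, Mul(4, 51)))) = Add(Add(Mul(2, 32), -16240), Add(1934, Mul(-1, Mul(4, 51)))) = Add(Add(64, -16240), Add(1934, Mul(-1, 204))) = Add(-16176, Add(1934, -204)) = Add(-16176, 1730) = -14446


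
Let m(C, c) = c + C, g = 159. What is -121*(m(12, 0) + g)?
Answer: -20691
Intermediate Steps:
m(C, c) = C + c
-121*(m(12, 0) + g) = -121*((12 + 0) + 159) = -121*(12 + 159) = -121*171 = -20691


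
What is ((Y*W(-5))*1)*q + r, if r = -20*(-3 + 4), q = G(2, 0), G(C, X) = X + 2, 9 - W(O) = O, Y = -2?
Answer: -76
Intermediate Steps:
W(O) = 9 - O
G(C, X) = 2 + X
q = 2 (q = 2 + 0 = 2)
r = -20 (r = -20*1 = -20)
((Y*W(-5))*1)*q + r = (-2*(9 - 1*(-5))*1)*2 - 20 = (-2*(9 + 5)*1)*2 - 20 = (-2*14*1)*2 - 20 = -28*1*2 - 20 = -28*2 - 20 = -56 - 20 = -76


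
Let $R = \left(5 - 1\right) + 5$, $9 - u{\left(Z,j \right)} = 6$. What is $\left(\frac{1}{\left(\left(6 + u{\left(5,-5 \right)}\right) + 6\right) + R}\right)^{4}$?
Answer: $\frac{1}{331776} \approx 3.0141 \cdot 10^{-6}$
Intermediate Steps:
$u{\left(Z,j \right)} = 3$ ($u{\left(Z,j \right)} = 9 - 6 = 3$)
$R = 9$ ($R = 4 + 5 = 9$)
$\left(\frac{1}{\left(\left(6 + u{\left(5,-5 \right)}\right) + 6\right) + R}\right)^{4} = \left(\frac{1}{\left(\left(6 + 3\right) + 6\right) + 9}\right)^{4} = \left(\frac{1}{\left(9 + 6\right) + 9}\right)^{4} = \left(\frac{1}{15 + 9}\right)^{4} = \left(\frac{1}{24}\right)^{4} = \frac{1}{331776}$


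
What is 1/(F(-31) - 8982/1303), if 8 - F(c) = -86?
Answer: 1303/113500 ≈ 0.011480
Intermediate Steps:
F(c) = 94 (F(c) = 8 - 1*(-86) = 8 + 86 = 94)
1/(F(-31) - 8982/1303) = 1/(94 - 8982/1303) = 1/(113500/1303) = 1303/113500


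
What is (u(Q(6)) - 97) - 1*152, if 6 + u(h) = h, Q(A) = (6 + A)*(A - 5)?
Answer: -243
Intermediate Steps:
Q(A) = (-5 + A)*(6 + A) (Q(A) = (6 + A)*(-5 + A) = (-5 + A)*(6 + A))
u(h) = -6 + h
(u(Q(6)) - 97) - 1*152 = ((-6 + (-30 + 6 + 6**2)) - 97) - 1*152 = ((-6 + (-30 + 6 + 36)) - 97) - 152 = ((-6 + 12) - 97) - 152 = (6 - 97) - 152 = -91 - 152 = -243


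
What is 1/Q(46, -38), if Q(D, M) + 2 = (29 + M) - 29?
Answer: -1/40 ≈ -0.025000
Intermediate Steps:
Q(D, M) = -2 + M (Q(D, M) = -2 + ((29 + M) - 29) = -2 + M)
1/Q(46, -38) = 1/(-2 - 38) = 1/(-40) = -1/40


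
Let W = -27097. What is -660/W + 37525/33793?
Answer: 1039118305/915688921 ≈ 1.1348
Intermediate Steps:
-660/W + 37525/33793 = -660/(-27097) + 37525/33793 = -660*(-1/27097) + 37525*(1/33793) = 660/27097 + 37525/33793 = 1039118305/915688921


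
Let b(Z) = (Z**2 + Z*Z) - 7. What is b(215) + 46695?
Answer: 139138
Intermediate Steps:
b(Z) = -7 + 2*Z**2 (b(Z) = (Z**2 + Z**2) - 7 = 2*Z**2 - 7 = -7 + 2*Z**2)
b(215) + 46695 = (-7 + 2*215**2) + 46695 = (-7 + 2*46225) + 46695 = (-7 + 92450) + 46695 = 92443 + 46695 = 139138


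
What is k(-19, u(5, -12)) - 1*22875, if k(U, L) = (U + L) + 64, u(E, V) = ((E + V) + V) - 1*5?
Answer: -22854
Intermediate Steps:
u(E, V) = -5 + E + 2*V (u(E, V) = (E + 2*V) - 5 = -5 + E + 2*V)
k(U, L) = 64 + L + U (k(U, L) = (L + U) + 64 = 64 + L + U)
k(-19, u(5, -12)) - 1*22875 = (64 + (-5 + 5 + 2*(-12)) - 19) - 1*22875 = (64 + (-5 + 5 - 24) - 19) - 22875 = (64 - 24 - 19) - 22875 = 21 - 22875 = -22854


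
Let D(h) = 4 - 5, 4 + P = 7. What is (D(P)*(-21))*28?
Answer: 588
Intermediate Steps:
P = 3 (P = -4 + 7 = 3)
D(h) = -1
(D(P)*(-21))*28 = -1*(-21)*28 = 21*28 = 588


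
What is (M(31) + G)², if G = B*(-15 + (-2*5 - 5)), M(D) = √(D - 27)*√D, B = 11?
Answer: 109024 - 1320*√31 ≈ 1.0167e+5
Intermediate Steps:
M(D) = √D*√(-27 + D) (M(D) = √(-27 + D)*√D = √D*√(-27 + D))
G = -330 (G = 11*(-15 + (-2*5 - 5)) = 11*(-15 + (-10 - 5)) = 11*(-15 - 15) = 11*(-30) = -330)
(M(31) + G)² = (√31*√(-27 + 31) - 330)² = (√31*√4 - 330)² = (√31*2 - 330)² = (2*√31 - 330)² = (-330 + 2*√31)²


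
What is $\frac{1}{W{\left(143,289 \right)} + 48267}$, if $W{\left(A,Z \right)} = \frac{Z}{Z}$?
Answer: $\frac{1}{48268} \approx 2.0718 \cdot 10^{-5}$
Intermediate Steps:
$W{\left(A,Z \right)} = 1$
$\frac{1}{W{\left(143,289 \right)} + 48267} = \frac{1}{1 + 48267} = \frac{1}{48268}$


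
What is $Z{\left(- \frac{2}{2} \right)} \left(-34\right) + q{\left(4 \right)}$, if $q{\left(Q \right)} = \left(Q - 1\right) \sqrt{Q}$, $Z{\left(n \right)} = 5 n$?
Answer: $176$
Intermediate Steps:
$q{\left(Q \right)} = \sqrt{Q} \left(-1 + Q\right)$ ($q{\left(Q \right)} = \left(-1 + Q\right) \sqrt{Q} = \sqrt{Q} \left(-1 + Q\right)$)
$Z{\left(- \frac{2}{2} \right)} \left(-34\right) + q{\left(4 \right)} = 5 \left(- \frac{2}{2}\right) \left(-34\right) + \sqrt{4} \left(-1 + 4\right) = 5 \left(\left(-2\right) \frac{1}{2}\right) \left(-34\right) + 2 \cdot 3 = 5 \left(-1\right) \left(-34\right) + 6 = \left(-5\right) \left(-34\right) + 6 = 170 + 6 = 176$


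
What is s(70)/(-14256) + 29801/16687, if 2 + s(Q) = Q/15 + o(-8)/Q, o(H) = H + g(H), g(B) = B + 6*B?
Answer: 506880119/283845870 ≈ 1.7858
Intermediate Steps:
g(B) = 7*B
o(H) = 8*H (o(H) = H + 7*H = 8*H)
s(Q) = -2 - 64/Q + Q/15 (s(Q) = -2 + (Q/15 + (8*(-8))/Q) = -2 + (Q*(1/15) - 64/Q) = -2 + (Q/15 - 64/Q) = -2 + (-64/Q + Q/15) = -2 - 64/Q + Q/15)
s(70)/(-14256) + 29801/16687 = (-2 - 64/70 + (1/15)*70)/(-14256) + 29801/16687 = (-2 - 64*1/70 + 14/3)*(-1/14256) + 29801*(1/16687) = (-2 - 32/35 + 14/3)*(-1/14256) + 29801/16687 = (184/105)*(-1/14256) + 29801/16687 = -23/187110 + 29801/16687 = 506880119/283845870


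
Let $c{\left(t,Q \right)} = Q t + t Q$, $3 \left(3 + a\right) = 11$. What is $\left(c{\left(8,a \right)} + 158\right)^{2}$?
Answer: $\frac{256036}{9} \approx 28448.0$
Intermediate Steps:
$a = \frac{2}{3}$ ($a = -3 + \frac{1}{3} \cdot 11 = -3 + \frac{11}{3} = \frac{2}{3} \approx 0.66667$)
$c{\left(t,Q \right)} = 2 Q t$ ($c{\left(t,Q \right)} = Q t + Q t = 2 Q t$)
$\left(c{\left(8,a \right)} + 158\right)^{2} = \left(2 \cdot \frac{2}{3} \cdot 8 + 158\right)^{2} = \left(\frac{32}{3} + 158\right)^{2} = \left(\frac{506}{3}\right)^{2} = \frac{256036}{9}$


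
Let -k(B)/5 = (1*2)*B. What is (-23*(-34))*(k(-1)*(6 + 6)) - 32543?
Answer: 61297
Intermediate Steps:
k(B) = -10*B (k(B) = -5*1*2*B = -10*B)
(-23*(-34))*(k(-1)*(6 + 6)) - 32543 = (-23*(-34))*((-10*(-1))*(6 + 6)) - 32543 = 782*(10*12) - 32543 = 782*120 - 32543 = 93840 - 32543 = 61297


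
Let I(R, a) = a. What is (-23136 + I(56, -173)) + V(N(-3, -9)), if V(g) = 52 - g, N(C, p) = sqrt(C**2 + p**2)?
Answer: -23257 - 3*sqrt(10) ≈ -23267.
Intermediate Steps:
(-23136 + I(56, -173)) + V(N(-3, -9)) = (-23136 - 173) + (52 - sqrt((-3)**2 + (-9)**2)) = -23309 + (52 - sqrt(9 + 81)) = -23309 + (52 - sqrt(90)) = -23309 + (52 - 3*sqrt(10)) = -23257 - 3*sqrt(10)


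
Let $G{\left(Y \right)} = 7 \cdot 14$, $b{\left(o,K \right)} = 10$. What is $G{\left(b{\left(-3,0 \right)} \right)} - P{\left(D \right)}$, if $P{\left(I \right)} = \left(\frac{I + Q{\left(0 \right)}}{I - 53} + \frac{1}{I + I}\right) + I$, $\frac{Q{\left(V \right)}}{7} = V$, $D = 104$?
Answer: $- \frac{85331}{10608} \approx -8.044$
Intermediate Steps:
$Q{\left(V \right)} = 7 V$
$G{\left(Y \right)} = 98$
$P{\left(I \right)} = I + \frac{1}{2 I} + \frac{I}{-53 + I}$ ($P{\left(I \right)} = \left(\frac{I + 7 \cdot 0}{I - 53} + \frac{1}{I + I}\right) + I = \left(\frac{I + 0}{-53 + I} + \frac{1}{2 I}\right) + I = \left(\frac{I}{-53 + I} + \frac{1}{2 I}\right) + I = \left(\frac{1}{2 I} + \frac{I}{-53 + I}\right) + I = I + \frac{1}{2 I} + \frac{I}{-53 + I}$)
$G{\left(b{\left(-3,0 \right)} \right)} - P{\left(D \right)} = 98 - \frac{-53 + 104 - 104 \cdot 104^{2} + 2 \cdot 104^{3}}{2 \cdot 104 \left(-53 + 104\right)} = 98 - \frac{1}{2} \cdot \frac{1}{104} \cdot \frac{1}{51} \left(-53 + 104 - 1124864 + 2 \cdot 1124864\right) = 98 - \frac{1}{2} \cdot \frac{1}{104} \cdot \frac{1}{51} \left(-53 + 104 - 1124864 + 2249728\right) = 98 - \frac{1}{2} \cdot \frac{1}{104} \cdot \frac{1}{51} \cdot 1124915 = 98 - \frac{1124915}{10608} = - \frac{85331}{10608}$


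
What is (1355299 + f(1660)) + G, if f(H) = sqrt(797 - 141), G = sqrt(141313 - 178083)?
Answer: 1355299 + 4*sqrt(41) + I*sqrt(36770) ≈ 1.3553e+6 + 191.76*I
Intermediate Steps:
G = I*sqrt(36770) (G = sqrt(-36770) = I*sqrt(36770) ≈ 191.76*I)
f(H) = 4*sqrt(41) (f(H) = sqrt(656) = 4*sqrt(41))
(1355299 + f(1660)) + G = (1355299 + 4*sqrt(41)) + I*sqrt(36770) = 1355299 + 4*sqrt(41) + I*sqrt(36770)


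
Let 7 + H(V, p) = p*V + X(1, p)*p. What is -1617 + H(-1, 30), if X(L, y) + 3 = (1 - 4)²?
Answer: -1474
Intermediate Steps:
X(L, y) = 6 (X(L, y) = -3 + (1 - 4)² = -3 + (-3)² = -3 + 9 = 6)
H(V, p) = -7 + 6*p + V*p (H(V, p) = -7 + (p*V + 6*p) = -7 + (V*p + 6*p) = -7 + (6*p + V*p) = -7 + 6*p + V*p)
-1617 + H(-1, 30) = -1617 + (-7 + 6*30 - 1*30) = -1617 + (-7 + 180 - 30) = -1617 + 143 = -1474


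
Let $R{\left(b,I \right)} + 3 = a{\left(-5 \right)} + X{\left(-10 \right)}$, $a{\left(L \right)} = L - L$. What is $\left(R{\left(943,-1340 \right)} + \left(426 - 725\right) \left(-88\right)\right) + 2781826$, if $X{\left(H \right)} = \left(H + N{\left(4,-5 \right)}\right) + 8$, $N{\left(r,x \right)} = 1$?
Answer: $2808134$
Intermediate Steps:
$a{\left(L \right)} = 0$
$X{\left(H \right)} = 9 + H$ ($X{\left(H \right)} = \left(H + 1\right) + 8 = \left(1 + H\right) + 8 = 9 + H$)
$R{\left(b,I \right)} = -4$ ($R{\left(b,I \right)} = -3 + \left(0 + \left(9 - 10\right)\right) = -3 + \left(0 - 1\right) = -3 - 1 = -4$)
$\left(R{\left(943,-1340 \right)} + \left(426 - 725\right) \left(-88\right)\right) + 2781826 = \left(-4 + \left(426 - 725\right) \left(-88\right)\right) + 2781826 = \left(-4 - -26312\right) + 2781826 = \left(-4 + 26312\right) + 2781826 = 26308 + 2781826 = 2808134$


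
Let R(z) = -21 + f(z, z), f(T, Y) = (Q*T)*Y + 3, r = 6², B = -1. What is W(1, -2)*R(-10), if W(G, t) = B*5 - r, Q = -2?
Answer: 8938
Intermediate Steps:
r = 36
f(T, Y) = 3 - 2*T*Y (f(T, Y) = (-2*T)*Y + 3 = -2*T*Y + 3 = 3 - 2*T*Y)
W(G, t) = -41 (W(G, t) = -1*5 - 1*36 = -5 - 36 = -41)
R(z) = -18 - 2*z² (R(z) = -21 + (3 - 2*z*z) = -21 + (3 - 2*z²) = -18 - 2*z²)
W(1, -2)*R(-10) = -41*(-18 - 2*(-10)²) = -41*(-18 - 2*100) = -41*(-18 - 200) = -41*(-218) = 8938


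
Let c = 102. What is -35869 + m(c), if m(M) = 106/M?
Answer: -1829266/51 ≈ -35868.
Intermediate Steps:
-35869 + m(c) = -35869 + 106/102 = -35869 + 106*(1/102) = -35869 + 53/51 = -1829266/51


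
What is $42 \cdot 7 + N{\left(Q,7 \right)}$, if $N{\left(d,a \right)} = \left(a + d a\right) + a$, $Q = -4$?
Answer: $280$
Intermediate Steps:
$N{\left(d,a \right)} = 2 a + a d$ ($N{\left(d,a \right)} = \left(a + a d\right) + a = 2 a + a d$)
$42 \cdot 7 + N{\left(Q,7 \right)} = 42 \cdot 7 + 7 \left(2 - 4\right) = 294 + 7 \left(-2\right) = 294 - 14 = 280$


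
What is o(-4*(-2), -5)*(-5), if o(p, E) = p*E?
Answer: 200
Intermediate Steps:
o(p, E) = E*p
o(-4*(-2), -5)*(-5) = -(-20)*(-2)*(-5) = -5*8*(-5) = -40*(-5) = 200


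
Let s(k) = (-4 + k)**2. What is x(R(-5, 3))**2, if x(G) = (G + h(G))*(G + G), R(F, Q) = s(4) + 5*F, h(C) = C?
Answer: 6250000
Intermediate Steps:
R(F, Q) = 5*F (R(F, Q) = (-4 + 4)**2 + 5*F = 0**2 + 5*F = 0 + 5*F = 5*F)
x(G) = 4*G**2 (x(G) = (G + G)*(G + G) = (2*G)*(2*G) = 4*G**2)
x(R(-5, 3))**2 = (4*(5*(-5))**2)**2 = (4*(-25)**2)**2 = (4*625)**2 = 2500**2 = 6250000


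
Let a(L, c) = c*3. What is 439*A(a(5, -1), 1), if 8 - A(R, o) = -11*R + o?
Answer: -11414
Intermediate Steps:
a(L, c) = 3*c
A(R, o) = 8 - o + 11*R (A(R, o) = 8 - (-11*R + o) = 8 - (o - 11*R) = 8 + (-o + 11*R) = 8 - o + 11*R)
439*A(a(5, -1), 1) = 439*(8 - 1*1 + 11*(3*(-1))) = 439*(8 - 1 + 11*(-3)) = 439*(8 - 1 - 33) = 439*(-26) = -11414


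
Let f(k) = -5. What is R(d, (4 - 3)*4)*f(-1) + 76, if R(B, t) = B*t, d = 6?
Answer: -44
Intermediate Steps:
R(d, (4 - 3)*4)*f(-1) + 76 = (6*((4 - 3)*4))*(-5) + 76 = (6*(1*4))*(-5) + 76 = (6*4)*(-5) + 76 = 24*(-5) + 76 = -120 + 76 = -44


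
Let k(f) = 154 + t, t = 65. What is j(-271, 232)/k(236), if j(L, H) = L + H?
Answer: -13/73 ≈ -0.17808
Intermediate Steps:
j(L, H) = H + L
k(f) = 219 (k(f) = 154 + 65 = 219)
j(-271, 232)/k(236) = (232 - 271)/219 = -39*1/219 = -13/73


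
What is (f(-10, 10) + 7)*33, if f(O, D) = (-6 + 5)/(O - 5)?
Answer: 1166/5 ≈ 233.20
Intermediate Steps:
f(O, D) = -1/(-5 + O)
(f(-10, 10) + 7)*33 = (-1/(-5 - 10) + 7)*33 = (-1/(-15) + 7)*33 = (-1*(-1/15) + 7)*33 = (1/15 + 7)*33 = (106/15)*33 = 1166/5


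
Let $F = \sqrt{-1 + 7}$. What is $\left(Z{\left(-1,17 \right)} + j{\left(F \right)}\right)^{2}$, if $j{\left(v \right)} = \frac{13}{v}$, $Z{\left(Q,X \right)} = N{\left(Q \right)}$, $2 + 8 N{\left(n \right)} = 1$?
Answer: $\frac{5411}{192} - \frac{13 \sqrt{6}}{24} \approx 26.855$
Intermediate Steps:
$N{\left(n \right)} = - \frac{1}{8}$ ($N{\left(n \right)} = - \frac{1}{4} + \frac{1}{8} \cdot 1 = - \frac{1}{4} + \frac{1}{8} = - \frac{1}{8}$)
$Z{\left(Q,X \right)} = - \frac{1}{8}$
$F = \sqrt{6} \approx 2.4495$
$\left(Z{\left(-1,17 \right)} + j{\left(F \right)}\right)^{2} = \left(- \frac{1}{8} + \frac{13}{\sqrt{6}}\right)^{2} = \left(- \frac{1}{8} + 13 \frac{\sqrt{6}}{6}\right)^{2} = \left(- \frac{1}{8} + \frac{13 \sqrt{6}}{6}\right)^{2}$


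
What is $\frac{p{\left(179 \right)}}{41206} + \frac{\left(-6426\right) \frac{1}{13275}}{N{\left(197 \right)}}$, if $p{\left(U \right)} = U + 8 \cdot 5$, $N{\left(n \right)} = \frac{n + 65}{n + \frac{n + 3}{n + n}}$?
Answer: $- \frac{564036172503}{1568519781950} \approx -0.3596$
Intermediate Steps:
$N{\left(n \right)} = \frac{65 + n}{n + \frac{3 + n}{2 n}}$
$p{\left(U \right)} = 40 + U$ ($p{\left(U \right)} = U + 40 = 40 + U$)
$\frac{p{\left(179 \right)}}{41206} + \frac{\left(-6426\right) \frac{1}{13275}}{N{\left(197 \right)}} = \frac{40 + 179}{41206} + \frac{\left(-6426\right) \frac{1}{13275}}{2 \cdot 197 \frac{1}{3 + 197 + 2 \cdot 197^{2}} \left(65 + 197\right)} = 219 \cdot \frac{1}{41206} + \frac{\left(-6426\right) \frac{1}{13275}}{2 \cdot 197 \frac{1}{3 + 197 + 2 \cdot 38809} \cdot 262} = \frac{219}{41206} - \frac{714}{1475 \cdot 2 \cdot 197 \frac{1}{3 + 197 + 77618} \cdot 262} = \frac{219}{41206} - \frac{714}{1475 \cdot 2 \cdot 197 \cdot \frac{1}{77818} \cdot 262} = \frac{219}{41206} - \frac{714}{1475 \cdot \frac{51614}{38909}} = \frac{219}{41206} - \frac{13890513}{38065325} = - \frac{564036172503}{1568519781950}$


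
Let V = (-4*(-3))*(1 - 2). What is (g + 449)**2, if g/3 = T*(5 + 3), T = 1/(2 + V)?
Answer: 4986289/25 ≈ 1.9945e+5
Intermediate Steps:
V = -12 (V = 12*(-1) = -12)
T = -1/10 (T = 1/(2 - 12) = 1/(-10) = -1/10 ≈ -0.10000)
g = -12/5 (g = 3*(-(5 + 3)/10) = 3*(-1/10*8) = 3*(-4/5) = -12/5 ≈ -2.4000)
(g + 449)**2 = (-12/5 + 449)**2 = (2233/5)**2 = 4986289/25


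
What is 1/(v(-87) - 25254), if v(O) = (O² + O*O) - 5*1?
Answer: -1/10121 ≈ -9.8804e-5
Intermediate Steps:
v(O) = -5 + 2*O² (v(O) = (O² + O²) - 5 = 2*O² - 5 = -5 + 2*O²)
1/(v(-87) - 25254) = 1/((-5 + 2*(-87)²) - 25254) = 1/((-5 + 2*7569) - 25254) = 1/((-5 + 15138) - 25254) = 1/(15133 - 25254) = 1/(-10121) = -1/10121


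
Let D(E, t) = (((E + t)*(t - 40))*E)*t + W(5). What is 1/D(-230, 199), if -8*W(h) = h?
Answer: 8/1804802635 ≈ 4.4326e-9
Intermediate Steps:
W(h) = -h/8
D(E, t) = -5/8 + E*t*(-40 + t)*(E + t) (D(E, t) = (((E + t)*(t - 40))*E)*t - 1/8*5 = (((E + t)*(-40 + t))*E)*t - 5/8 = (((-40 + t)*(E + t))*E)*t - 5/8 = (E*(-40 + t)*(E + t))*t - 5/8 = E*t*(-40 + t)*(E + t) - 5/8 = -5/8 + E*t*(-40 + t)*(E + t))
1/D(-230, 199) = 1/(-5/8 - 230*199**3 + (-230)**2*199**2 - 40*(-230)*199**2 - 40*199*(-230)**2) = 1/(-5/8 - 230*7880599 + 52900*39601 - 40*(-230)*39601 - 40*199*52900) = 1/(-5/8 - 1812537770 + 2094892900 + 364329200 - 421084000) = 1/(1804802635/8) = 8/1804802635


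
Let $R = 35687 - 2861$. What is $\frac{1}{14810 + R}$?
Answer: $\frac{1}{47636} \approx 2.0993 \cdot 10^{-5}$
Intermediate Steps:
$R = 32826$ ($R = 35687 - 2861 = 32826$)
$\frac{1}{14810 + R} = \frac{1}{14810 + 32826} = \frac{1}{47636}$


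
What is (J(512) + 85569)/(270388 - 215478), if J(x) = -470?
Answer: 85099/54910 ≈ 1.5498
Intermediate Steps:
(J(512) + 85569)/(270388 - 215478) = (-470 + 85569)/(270388 - 215478) = 85099/54910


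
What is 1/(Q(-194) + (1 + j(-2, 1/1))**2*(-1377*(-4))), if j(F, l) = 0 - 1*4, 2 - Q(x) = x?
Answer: 1/49768 ≈ 2.0093e-5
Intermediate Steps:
Q(x) = 2 - x
j(F, l) = -4 (j(F, l) = 0 - 4 = -4)
1/(Q(-194) + (1 + j(-2, 1/1))**2*(-1377*(-4))) = 1/((2 - 1*(-194)) + (1 - 4)**2*(-1377*(-4))) = 1/((2 + 194) + (-3)**2*5508) = 1/(196 + 9*5508) = 1/(196 + 49572) = 1/49768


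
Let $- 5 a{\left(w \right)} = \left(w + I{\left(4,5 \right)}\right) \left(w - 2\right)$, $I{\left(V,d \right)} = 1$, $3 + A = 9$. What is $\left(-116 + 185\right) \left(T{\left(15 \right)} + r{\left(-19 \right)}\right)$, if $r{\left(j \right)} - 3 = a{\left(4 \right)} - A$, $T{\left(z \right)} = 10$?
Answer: $345$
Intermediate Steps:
$A = 6$ ($A = -3 + 9 = 6$)
$a{\left(w \right)} = - \frac{\left(1 + w\right) \left(-2 + w\right)}{5}$ ($a{\left(w \right)} = - \frac{\left(w + 1\right) \left(w - 2\right)}{5} = - \frac{\left(1 + w\right) \left(-2 + w\right)}{5}$)
$r{\left(j \right)} = -5$ ($r{\left(j \right)} = 3 + \left(\left(\frac{2}{5} - \frac{4^{2}}{5} + \frac{1}{5} \cdot 4\right) - 6\right) = 3 + \left(\left(\frac{2}{5} - \frac{16}{5} + \frac{4}{5}\right) - 6\right) = 3 - 8 = -5$)
$\left(-116 + 185\right) \left(T{\left(15 \right)} + r{\left(-19 \right)}\right) = \left(-116 + 185\right) \left(10 - 5\right) = 69 \cdot 5 = 345$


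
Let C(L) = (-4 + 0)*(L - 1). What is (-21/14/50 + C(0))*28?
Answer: 2779/25 ≈ 111.16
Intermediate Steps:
C(L) = 4 - 4*L (C(L) = -4*(-1 + L) = 4 - 4*L)
(-21/14/50 + C(0))*28 = (-21/14/50 + (4 - 4*0))*28 = (-21*1/14*(1/50) + (4 + 0))*28 = (-3/2*1/50 + 4)*28 = (-3/100 + 4)*28 = (397/100)*28 = 2779/25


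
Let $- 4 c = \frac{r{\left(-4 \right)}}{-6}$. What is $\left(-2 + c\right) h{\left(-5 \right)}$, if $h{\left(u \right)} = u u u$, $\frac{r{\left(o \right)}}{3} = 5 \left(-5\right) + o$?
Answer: $\frac{5625}{8} \approx 703.13$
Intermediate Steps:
$r{\left(o \right)} = -75 + 3 o$ ($r{\left(o \right)} = 3 \left(5 \left(-5\right) + o\right) = 3 \left(-25 + o\right) = -75 + 3 o$)
$h{\left(u \right)} = u^{3}$ ($h{\left(u \right)} = u^{2} u = u^{3}$)
$c = - \frac{29}{8}$ ($c = - \frac{\left(-75 + 3 \left(-4\right)\right) \frac{1}{-6}}{4} = - \frac{\left(-75 - 12\right) \left(- \frac{1}{6}\right)}{4} = - \frac{\left(-87\right) \left(- \frac{1}{6}\right)}{4} = \left(- \frac{1}{4}\right) \frac{29}{2} = - \frac{29}{8} \approx -3.625$)
$\left(-2 + c\right) h{\left(-5 \right)} = \left(-2 - \frac{29}{8}\right) \left(-5\right)^{3} = \left(- \frac{45}{8}\right) \left(-125\right) = \frac{5625}{8}$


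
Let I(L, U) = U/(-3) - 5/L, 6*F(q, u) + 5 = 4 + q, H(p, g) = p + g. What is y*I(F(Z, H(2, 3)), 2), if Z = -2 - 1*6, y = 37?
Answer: 296/3 ≈ 98.667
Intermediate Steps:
Z = -8 (Z = -2 - 6 = -8)
H(p, g) = g + p
F(q, u) = -⅙ + q/6 (F(q, u) = -⅚ + (4 + q)/6 = -⅚ + (⅔ + q/6) = -⅙ + q/6)
I(L, U) = -5/L - U/3 (I(L, U) = U*(-⅓) - 5/L = -U/3 - 5/L = -5/L - U/3)
y*I(F(Z, H(2, 3)), 2) = 37*(-5/(-⅙ + (⅙)*(-8)) - ⅓*2) = 37*(-5/(-⅙ - 4/3) - ⅔) = 37*(-5/(-3/2) - ⅔) = 37*(-5*(-⅔) - ⅔) = 37*(10/3 - ⅔) = 37*(8/3) = 296/3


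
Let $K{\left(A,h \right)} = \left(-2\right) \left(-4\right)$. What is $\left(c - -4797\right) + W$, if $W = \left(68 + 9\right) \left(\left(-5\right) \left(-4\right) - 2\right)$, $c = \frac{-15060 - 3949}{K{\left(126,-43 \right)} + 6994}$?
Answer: $\frac{43274357}{7002} \approx 6180.3$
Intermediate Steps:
$K{\left(A,h \right)} = 8$
$c = - \frac{19009}{7002}$ ($c = \frac{-15060 - 3949}{8 + 6994} = - \frac{19009}{7002} \approx -2.7148$)
$W = 1386$ ($W = 77 \left(20 - 2\right) = 77 \cdot 18 = 1386$)
$\left(c - -4797\right) + W = \left(- \frac{19009}{7002} - -4797\right) + 1386 = \left(- \frac{19009}{7002} + 4797\right) + 1386 = \frac{33569585}{7002} + 1386 = \frac{43274357}{7002}$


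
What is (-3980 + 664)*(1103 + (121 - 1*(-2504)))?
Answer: -12362048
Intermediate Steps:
(-3980 + 664)*(1103 + (121 - 1*(-2504))) = -3316*(1103 + (121 + 2504)) = -3316*(1103 + 2625) = -3316*3728 = -12362048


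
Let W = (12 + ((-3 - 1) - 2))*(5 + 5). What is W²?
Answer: 3600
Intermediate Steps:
W = 60 (W = (12 + (-4 - 2))*10 = (12 - 6)*10 = 6*10 = 60)
W² = 60² = 3600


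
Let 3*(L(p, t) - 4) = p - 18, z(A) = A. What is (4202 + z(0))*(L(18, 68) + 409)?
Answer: 1735426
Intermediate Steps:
L(p, t) = -2 + p/3 (L(p, t) = 4 + (p - 18)/3 = 4 + (-18 + p)/3 = 4 + (-6 + p/3) = -2 + p/3)
(4202 + z(0))*(L(18, 68) + 409) = (4202 + 0)*((-2 + (1/3)*18) + 409) = 4202*((-2 + 6) + 409) = 4202*(4 + 409) = 4202*413 = 1735426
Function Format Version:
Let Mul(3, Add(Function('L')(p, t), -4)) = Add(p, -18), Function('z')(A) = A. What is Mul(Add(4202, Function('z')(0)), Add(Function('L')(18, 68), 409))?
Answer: 1735426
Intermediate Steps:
Function('L')(p, t) = Add(-2, Mul(Rational(1, 3), p)) (Function('L')(p, t) = Add(4, Mul(Rational(1, 3), Add(p, -18))) = Add(4, Mul(Rational(1, 3), Add(-18, p))) = Add(4, Add(-6, Mul(Rational(1, 3), p))) = Add(-2, Mul(Rational(1, 3), p)))
Mul(Add(4202, Function('z')(0)), Add(Function('L')(18, 68), 409)) = Mul(Add(4202, 0), Add(Add(-2, Mul(Rational(1, 3), 18)), 409)) = Mul(4202, Add(Add(-2, 6), 409)) = Mul(4202, Add(4, 409)) = Mul(4202, 413) = 1735426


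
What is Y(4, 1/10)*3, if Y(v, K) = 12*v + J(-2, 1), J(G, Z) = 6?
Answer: 162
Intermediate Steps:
Y(v, K) = 6 + 12*v (Y(v, K) = 12*v + 6 = 6 + 12*v)
Y(4, 1/10)*3 = (6 + 12*4)*3 = (6 + 48)*3 = 54*3 = 162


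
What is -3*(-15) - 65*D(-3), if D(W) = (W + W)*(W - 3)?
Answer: -2295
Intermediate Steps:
D(W) = 2*W*(-3 + W) (D(W) = (2*W)*(-3 + W) = 2*W*(-3 + W))
-3*(-15) - 65*D(-3) = -3*(-15) - 130*(-3)*(-3 - 3) = 45 - 130*(-3)*(-6) = 45 - 65*36 = 45 - 2340 = -2295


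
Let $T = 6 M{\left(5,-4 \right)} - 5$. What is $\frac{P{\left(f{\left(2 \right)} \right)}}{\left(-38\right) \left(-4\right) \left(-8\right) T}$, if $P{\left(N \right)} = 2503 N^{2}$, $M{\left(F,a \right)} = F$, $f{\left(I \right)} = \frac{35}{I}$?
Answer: $- \frac{122647}{4864} \approx -25.215$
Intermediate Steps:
$T = 25$ ($T = 6 \cdot 5 - 5 = 30 - 5 = 25$)
$\frac{P{\left(f{\left(2 \right)} \right)}}{\left(-38\right) \left(-4\right) \left(-8\right) T} = \frac{2503 \left(\frac{35}{2}\right)^{2}}{\left(-38\right) \left(-4\right) \left(-8\right) 25} = \frac{2503 \left(35 \cdot \frac{1}{2}\right)^{2}}{\left(-38\right) 32 \cdot 25} = \frac{2503 \left(\frac{35}{2}\right)^{2}}{\left(-38\right) 800} = \frac{2503 \cdot \frac{1225}{4}}{-30400} = \frac{3066175}{4} \left(- \frac{1}{30400}\right) = - \frac{122647}{4864}$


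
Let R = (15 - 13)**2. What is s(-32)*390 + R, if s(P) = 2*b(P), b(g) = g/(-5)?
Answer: 4996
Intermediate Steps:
b(g) = -g/5 (b(g) = g*(-1/5) = -g/5)
R = 4 (R = 2**2 = 4)
s(P) = -2*P/5 (s(P) = 2*(-P/5) = -2*P/5)
s(-32)*390 + R = -2/5*(-32)*390 + 4 = (64/5)*390 + 4 = 4992 + 4 = 4996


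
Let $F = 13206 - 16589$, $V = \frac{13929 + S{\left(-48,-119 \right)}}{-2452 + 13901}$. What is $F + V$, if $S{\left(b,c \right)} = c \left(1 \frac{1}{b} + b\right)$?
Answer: $- \frac{1858191529}{549552} \approx -3381.3$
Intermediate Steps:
$S{\left(b,c \right)} = c \left(b + \frac{1}{b}\right)$ ($S{\left(b,c \right)} = c \left(\frac{1}{b} + b\right) = c \left(b + \frac{1}{b}\right)$)
$V = \frac{942887}{549552}$ ($V = \frac{13929 - \left(-5712 + \frac{119}{-48}\right)}{-2452 + 13901} = \frac{13929 + \left(5712 - - \frac{119}{48}\right)}{11449} = \left(13929 + \left(5712 + \frac{119}{48}\right)\right) \frac{1}{11449} = \left(13929 + \frac{274295}{48}\right) \frac{1}{11449} = \frac{942887}{48} \cdot \frac{1}{11449} = \frac{942887}{549552} \approx 1.7157$)
$F = -3383$ ($F = 13206 - 16589 = -3383$)
$F + V = -3383 + \frac{942887}{549552} = - \frac{1858191529}{549552}$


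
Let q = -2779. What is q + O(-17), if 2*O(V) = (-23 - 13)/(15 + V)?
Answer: -2770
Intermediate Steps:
O(V) = -18/(15 + V) (O(V) = ((-23 - 13)/(15 + V))/2 = (-36/(15 + V))/2 = -18/(15 + V))
q + O(-17) = -2779 - 18/(15 - 17) = -2779 - 18/(-2) = -2779 - 18*(-1/2) = -2779 + 9 = -2770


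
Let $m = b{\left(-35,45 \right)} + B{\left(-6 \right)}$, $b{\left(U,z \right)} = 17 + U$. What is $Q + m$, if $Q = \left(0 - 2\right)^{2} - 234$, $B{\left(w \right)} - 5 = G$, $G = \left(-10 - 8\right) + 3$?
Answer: $-258$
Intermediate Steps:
$G = -15$ ($G = -18 + 3 = -15$)
$B{\left(w \right)} = -10$ ($B{\left(w \right)} = 5 - 15 = -10$)
$Q = -230$ ($Q = \left(-2\right)^{2} - 234 = 4 - 234 = -230$)
$m = -28$ ($m = \left(17 - 35\right) - 10 = -18 - 10 = -28$)
$Q + m = -230 - 28 = -258$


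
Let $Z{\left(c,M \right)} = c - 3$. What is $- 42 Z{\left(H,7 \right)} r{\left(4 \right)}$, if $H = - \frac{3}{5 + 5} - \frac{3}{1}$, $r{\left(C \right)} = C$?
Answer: $\frac{5292}{5} \approx 1058.4$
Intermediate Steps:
$H = - \frac{33}{10}$ ($H = - \frac{3}{10} - 3 = - \frac{33}{10} \approx -3.3$)
$Z{\left(c,M \right)} = -3 + c$
$- 42 Z{\left(H,7 \right)} r{\left(4 \right)} = - 42 \left(-3 - \frac{33}{10}\right) 4 = \left(-42\right) \left(- \frac{63}{10}\right) 4 = \frac{1323}{5} \cdot 4 = \frac{5292}{5}$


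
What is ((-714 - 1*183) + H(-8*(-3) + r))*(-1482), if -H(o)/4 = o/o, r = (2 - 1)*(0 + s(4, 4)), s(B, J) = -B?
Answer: 1335282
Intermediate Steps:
r = -4 (r = (2 - 1)*(0 - 1*4) = 1*(0 - 4) = 1*(-4) = -4)
H(o) = -4 (H(o) = -4*o/o = -4*1 = -4)
((-714 - 1*183) + H(-8*(-3) + r))*(-1482) = ((-714 - 1*183) - 4)*(-1482) = ((-714 - 183) - 4)*(-1482) = (-897 - 4)*(-1482) = -901*(-1482) = 1335282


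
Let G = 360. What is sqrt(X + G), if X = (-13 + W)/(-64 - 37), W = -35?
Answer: 2*sqrt(919302)/101 ≈ 18.986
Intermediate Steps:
X = 48/101 (X = (-13 - 35)/(-64 - 37) = -48/(-101) = -48*(-1/101) = 48/101 ≈ 0.47525)
sqrt(X + G) = sqrt(48/101 + 360) = sqrt(36408/101) = 2*sqrt(919302)/101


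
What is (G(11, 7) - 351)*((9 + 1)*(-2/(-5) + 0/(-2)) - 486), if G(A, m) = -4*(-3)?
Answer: 163398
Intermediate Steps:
G(A, m) = 12
(G(11, 7) - 351)*((9 + 1)*(-2/(-5) + 0/(-2)) - 486) = (12 - 351)*((9 + 1)*(-2/(-5) + 0/(-2)) - 486) = -339*(10*(-2*(-⅕) + 0*(-½)) - 486) = -339*(10*(⅖ + 0) - 486) = -339*(10*(⅖) - 486) = -339*(4 - 486) = -339*(-482) = 163398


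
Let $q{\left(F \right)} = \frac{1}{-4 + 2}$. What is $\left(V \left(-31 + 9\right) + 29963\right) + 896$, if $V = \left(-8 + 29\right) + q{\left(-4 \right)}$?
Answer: $30408$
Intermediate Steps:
$q{\left(F \right)} = - \frac{1}{2}$ ($q{\left(F \right)} = \frac{1}{-2} = - \frac{1}{2}$)
$V = \frac{41}{2}$ ($V = \left(-8 + 29\right) - \frac{1}{2} = 21 - \frac{1}{2} = \frac{41}{2} \approx 20.5$)
$\left(V \left(-31 + 9\right) + 29963\right) + 896 = \left(\frac{41 \left(-31 + 9\right)}{2} + 29963\right) + 896 = \left(\frac{41}{2} \left(-22\right) + 29963\right) + 896 = \left(-451 + 29963\right) + 896 = 29512 + 896 = 30408$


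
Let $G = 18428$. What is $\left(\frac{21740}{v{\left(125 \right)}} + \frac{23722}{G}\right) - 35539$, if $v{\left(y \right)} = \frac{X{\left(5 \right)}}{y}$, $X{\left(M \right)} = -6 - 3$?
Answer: $- \frac{27986045365}{82926} \approx -3.3748 \cdot 10^{5}$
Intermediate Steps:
$X{\left(M \right)} = -9$ ($X{\left(M \right)} = -6 - 3 = -9$)
$v{\left(y \right)} = - \frac{9}{y}$
$\left(\frac{21740}{v{\left(125 \right)}} + \frac{23722}{G}\right) - 35539 = \left(\frac{21740}{\left(-9\right) \frac{1}{125}} + \frac{23722}{18428}\right) - 35539 = \left(\frac{21740}{\left(-9\right) \frac{1}{125}} + 23722 \cdot \frac{1}{18428}\right) - 35539 = \left(\frac{21740}{- \frac{9}{125}} + \frac{11861}{9214}\right) - 35539 = \left(21740 \left(- \frac{125}{9}\right) + \frac{11861}{9214}\right) - 35539 = \left(- \frac{2717500}{9} + \frac{11861}{9214}\right) - 35539 = - \frac{25038938251}{82926} - 35539 = - \frac{27986045365}{82926}$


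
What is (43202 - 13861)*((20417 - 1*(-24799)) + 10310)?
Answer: 1629188366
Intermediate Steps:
(43202 - 13861)*((20417 - 1*(-24799)) + 10310) = 29341*((20417 + 24799) + 10310) = 29341*(45216 + 10310) = 29341*55526 = 1629188366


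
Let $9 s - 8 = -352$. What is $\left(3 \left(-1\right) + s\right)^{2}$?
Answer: $\frac{137641}{81} \approx 1699.3$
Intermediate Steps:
$s = - \frac{344}{9}$ ($s = \frac{8}{9} + \frac{1}{9} \left(-352\right) = \frac{8}{9} - \frac{352}{9} = - \frac{344}{9} \approx -38.222$)
$\left(3 \left(-1\right) + s\right)^{2} = \left(3 \left(-1\right) - \frac{344}{9}\right)^{2} = \left(-3 - \frac{344}{9}\right)^{2} = \left(- \frac{371}{9}\right)^{2} = \frac{137641}{81}$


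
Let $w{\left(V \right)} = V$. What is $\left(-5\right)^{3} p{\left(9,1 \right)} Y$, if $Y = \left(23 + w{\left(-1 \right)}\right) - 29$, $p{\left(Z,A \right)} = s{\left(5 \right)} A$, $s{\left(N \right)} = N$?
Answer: $4375$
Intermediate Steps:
$p{\left(Z,A \right)} = 5 A$
$Y = -7$ ($Y = \left(23 - 1\right) - 29 = 22 - 29 = -7$)
$\left(-5\right)^{3} p{\left(9,1 \right)} Y = \left(-5\right)^{3} \cdot 5 \cdot 1 \left(-7\right) = \left(-125\right) 5 \left(-7\right) = \left(-625\right) \left(-7\right) = 4375$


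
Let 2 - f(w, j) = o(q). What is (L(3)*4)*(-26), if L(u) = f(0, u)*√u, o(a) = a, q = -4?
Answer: -624*√3 ≈ -1080.8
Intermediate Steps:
f(w, j) = 6 (f(w, j) = 2 - 1*(-4) = 2 + 4 = 6)
L(u) = 6*√u
(L(3)*4)*(-26) = ((6*√3)*4)*(-26) = (24*√3)*(-26) = -624*√3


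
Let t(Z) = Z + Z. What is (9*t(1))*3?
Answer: 54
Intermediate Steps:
t(Z) = 2*Z
(9*t(1))*3 = (9*(2*1))*3 = (9*2)*3 = 18*3 = 54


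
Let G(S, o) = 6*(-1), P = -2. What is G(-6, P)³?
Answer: -216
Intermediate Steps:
G(S, o) = -6
G(-6, P)³ = (-6)³ = -216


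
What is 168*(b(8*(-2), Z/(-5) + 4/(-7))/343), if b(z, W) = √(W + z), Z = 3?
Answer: 24*I*√21035/1715 ≈ 2.0296*I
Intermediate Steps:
168*(b(8*(-2), Z/(-5) + 4/(-7))/343) = 168*(√((3/(-5) + 4/(-7)) + 8*(-2))/343) = 168*(√((3*(-⅕) + 4*(-⅐)) - 16)*(1/343)) = 168*(√((-⅗ - 4/7) - 16)*(1/343)) = 168*(√(-41/35 - 16)*(1/343)) = 168*(√(-601/35)*(1/343)) = 168*((I*√21035/35)*(1/343)) = 168*(I*√21035/12005) = 24*I*√21035/1715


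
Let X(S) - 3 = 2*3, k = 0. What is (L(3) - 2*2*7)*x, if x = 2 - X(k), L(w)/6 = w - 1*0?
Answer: 70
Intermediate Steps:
X(S) = 9 (X(S) = 3 + 2*3 = 3 + 6 = 9)
L(w) = 6*w (L(w) = 6*(w - 1*0) = 6*(w + 0) = 6*w)
x = -7 (x = 2 - 1*9 = 2 - 9 = -7)
(L(3) - 2*2*7)*x = (6*3 - 2*2*7)*(-7) = (18 - 4*7)*(-7) = (18 - 28)*(-7) = -10*(-7) = 70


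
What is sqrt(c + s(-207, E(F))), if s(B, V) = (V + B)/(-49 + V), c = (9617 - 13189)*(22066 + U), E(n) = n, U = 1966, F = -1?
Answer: 2*I*sqrt(536514374)/5 ≈ 9265.1*I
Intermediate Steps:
c = -85842304 (c = (9617 - 13189)*(22066 + 1966) = -3572*24032 = -85842304)
s(B, V) = (B + V)/(-49 + V)
sqrt(c + s(-207, E(F))) = sqrt(-85842304 + (-207 - 1)/(-49 - 1)) = sqrt(-85842304 - 208/(-50)) = sqrt(-85842304 - 1/50*(-208)) = sqrt(-85842304 + 104/25) = sqrt(-2146057496/25) = 2*I*sqrt(536514374)/5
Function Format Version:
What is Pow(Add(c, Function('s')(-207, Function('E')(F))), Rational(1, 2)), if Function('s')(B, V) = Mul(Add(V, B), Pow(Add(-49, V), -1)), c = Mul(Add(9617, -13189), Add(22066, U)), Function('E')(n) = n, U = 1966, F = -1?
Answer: Mul(Rational(2, 5), I, Pow(536514374, Rational(1, 2))) ≈ Mul(9265.1, I)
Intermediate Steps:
c = -85842304 (c = Mul(Add(9617, -13189), Add(22066, 1966)) = Mul(-3572, 24032) = -85842304)
Function('s')(B, V) = Mul(Pow(Add(-49, V), -1), Add(B, V)) (Function('s')(B, V) = Mul(Add(B, V), Pow(Add(-49, V), -1)) = Mul(Pow(Add(-49, V), -1), Add(B, V)))
Pow(Add(c, Function('s')(-207, Function('E')(F))), Rational(1, 2)) = Pow(Add(-85842304, Mul(Pow(Add(-49, -1), -1), Add(-207, -1))), Rational(1, 2)) = Pow(Add(-85842304, Mul(Pow(-50, -1), -208)), Rational(1, 2)) = Pow(Add(-85842304, Mul(Rational(-1, 50), -208)), Rational(1, 2)) = Pow(Add(-85842304, Rational(104, 25)), Rational(1, 2)) = Pow(Rational(-2146057496, 25), Rational(1, 2)) = Mul(Rational(2, 5), I, Pow(536514374, Rational(1, 2)))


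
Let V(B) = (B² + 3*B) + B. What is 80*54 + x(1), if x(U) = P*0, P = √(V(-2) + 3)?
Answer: 4320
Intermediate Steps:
V(B) = B² + 4*B
P = I (P = √(-2*(4 - 2) + 3) = √(-2*2 + 3) = √(-4 + 3) = √(-1) = I ≈ 1.0*I)
x(U) = 0 (x(U) = I*0 = 0)
80*54 + x(1) = 80*54 + 0 = 4320 + 0 = 4320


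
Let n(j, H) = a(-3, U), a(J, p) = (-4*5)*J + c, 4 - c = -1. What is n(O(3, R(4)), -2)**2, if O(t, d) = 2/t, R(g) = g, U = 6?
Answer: 4225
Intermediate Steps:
c = 5 (c = 4 - 1*(-1) = 4 + 1 = 5)
a(J, p) = 5 - 20*J (a(J, p) = (-4*5)*J + 5 = -20*J + 5 = 5 - 20*J)
n(j, H) = 65 (n(j, H) = 5 - 20*(-3) = 5 + 60 = 65)
n(O(3, R(4)), -2)**2 = 65**2 = 4225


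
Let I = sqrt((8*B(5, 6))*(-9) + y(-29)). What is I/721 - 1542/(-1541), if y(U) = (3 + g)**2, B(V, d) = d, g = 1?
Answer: 1542/1541 + 4*I*sqrt(26)/721 ≈ 1.0006 + 0.028289*I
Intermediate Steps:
y(U) = 16 (y(U) = (3 + 1)**2 = 4**2 = 16)
I = 4*I*sqrt(26) (I = sqrt((8*6)*(-9) + 16) = sqrt(48*(-9) + 16) = sqrt(-432 + 16) = sqrt(-416) = 4*I*sqrt(26) ≈ 20.396*I)
I/721 - 1542/(-1541) = (4*I*sqrt(26))/721 - 1542/(-1541) = (4*I*sqrt(26))*(1/721) - 1542*(-1/1541) = 4*I*sqrt(26)/721 + 1542/1541 = 1542/1541 + 4*I*sqrt(26)/721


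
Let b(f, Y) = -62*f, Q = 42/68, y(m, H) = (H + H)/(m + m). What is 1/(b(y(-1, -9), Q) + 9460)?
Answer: 1/8902 ≈ 0.00011233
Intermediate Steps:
y(m, H) = H/m (y(m, H) = (2*H)/((2*m)) = (2*H)*(1/(2*m)) = H/m)
Q = 21/34 (Q = 42*(1/68) = 21/34 ≈ 0.61765)
1/(b(y(-1, -9), Q) + 9460) = 1/(-(-558)/(-1) + 9460) = 1/(-(-558)*(-1) + 9460) = 1/(-62*9 + 9460) = 1/(-558 + 9460) = 1/8902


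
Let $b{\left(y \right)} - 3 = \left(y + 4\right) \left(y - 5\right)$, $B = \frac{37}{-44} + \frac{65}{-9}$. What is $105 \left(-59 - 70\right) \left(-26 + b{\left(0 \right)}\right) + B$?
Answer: $\frac{230641067}{396} \approx 5.8243 \cdot 10^{5}$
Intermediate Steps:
$B = - \frac{3193}{396}$ ($B = 37 \left(- \frac{1}{44}\right) + 65 \left(- \frac{1}{9}\right) = - \frac{37}{44} - \frac{65}{9} = - \frac{3193}{396} \approx -8.0631$)
$b{\left(y \right)} = 3 + \left(-5 + y\right) \left(4 + y\right)$ ($b{\left(y \right)} = 3 + \left(y + 4\right) \left(y - 5\right) = 3 + \left(4 + y\right) \left(-5 + y\right) = 3 + \left(-5 + y\right) \left(4 + y\right)$)
$105 \left(-59 - 70\right) \left(-26 + b{\left(0 \right)}\right) + B = 105 \left(-59 - 70\right) \left(-26 - \left(17 - 0^{2}\right)\right) - \frac{3193}{396} = 105 \left(- 129 \left(-26 + \left(-17 + 0 + 0\right)\right)\right) - \frac{3193}{396} = 105 \left(- 129 \left(-26 - 17\right)\right) - \frac{3193}{396} = 105 \left(\left(-129\right) \left(-43\right)\right) - \frac{3193}{396} = 105 \cdot 5547 - \frac{3193}{396} = 582435 - \frac{3193}{396} = \frac{230641067}{396}$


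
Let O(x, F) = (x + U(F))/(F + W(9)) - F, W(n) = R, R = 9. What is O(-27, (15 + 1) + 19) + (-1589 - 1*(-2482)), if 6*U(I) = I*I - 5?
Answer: 113785/132 ≈ 862.01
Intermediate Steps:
W(n) = 9
U(I) = -⅚ + I²/6 (U(I) = (I*I - 5)/6 = (I² - 5)/6 = (-5 + I²)/6 = -⅚ + I²/6)
O(x, F) = -F + (-⅚ + x + F²/6)/(9 + F) (O(x, F) = (x + (-⅚ + F²/6))/(F + 9) - F = (-⅚ + x + F²/6)/(9 + F) - F = -F + (-⅚ + x + F²/6)/(9 + F))
O(-27, (15 + 1) + 19) + (-1589 - 1*(-2482)) = (-5 - 54*((15 + 1) + 19) - 5*((15 + 1) + 19)² + 6*(-27))/(6*(9 + ((15 + 1) + 19))) + (-1589 - 1*(-2482)) = (-5 - 54*(16 + 19) - 5*(16 + 19)² - 162)/(6*(9 + (16 + 19))) + (-1589 + 2482) = (-5 - 54*35 - 5*35² - 162)/(6*(9 + 35)) + 893 = (⅙)*(-5 - 1890 - 5*1225 - 162)/44 + 893 = (⅙)*(1/44)*(-5 - 1890 - 6125 - 162) + 893 = (⅙)*(1/44)*(-8182) + 893 = -4091/132 + 893 = 113785/132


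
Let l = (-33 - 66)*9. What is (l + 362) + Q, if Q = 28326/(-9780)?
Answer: -866991/1630 ≈ -531.90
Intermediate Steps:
l = -891 (l = -99*9 = -891)
Q = -4721/1630 (Q = 28326*(-1/9780) = -4721/1630 ≈ -2.8963)
(l + 362) + Q = (-891 + 362) - 4721/1630 = -529 - 4721/1630 = -866991/1630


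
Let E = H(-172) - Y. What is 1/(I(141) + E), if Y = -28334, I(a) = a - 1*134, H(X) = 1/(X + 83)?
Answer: 89/2522348 ≈ 3.5285e-5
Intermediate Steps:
H(X) = 1/(83 + X)
I(a) = -134 + a (I(a) = a - 134 = -134 + a)
E = 2521725/89 (E = 1/(83 - 172) - 1*(-28334) = 1/(-89) + 28334 = -1/89 + 28334 = 2521725/89 ≈ 28334.)
1/(I(141) + E) = 1/((-134 + 141) + 2521725/89) = 1/(7 + 2521725/89) = 1/(2522348/89) = 89/2522348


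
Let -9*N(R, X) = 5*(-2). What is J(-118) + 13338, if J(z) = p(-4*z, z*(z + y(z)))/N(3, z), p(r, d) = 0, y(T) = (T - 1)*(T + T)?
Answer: 13338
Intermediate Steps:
N(R, X) = 10/9 (N(R, X) = -5*(-2)/9 = -⅑*(-10) = 10/9)
y(T) = 2*T*(-1 + T) (y(T) = (-1 + T)*(2*T) = 2*T*(-1 + T))
J(z) = 0 (J(z) = 0/(10/9) = 0*(9/10) = 0)
J(-118) + 13338 = 0 + 13338 = 13338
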